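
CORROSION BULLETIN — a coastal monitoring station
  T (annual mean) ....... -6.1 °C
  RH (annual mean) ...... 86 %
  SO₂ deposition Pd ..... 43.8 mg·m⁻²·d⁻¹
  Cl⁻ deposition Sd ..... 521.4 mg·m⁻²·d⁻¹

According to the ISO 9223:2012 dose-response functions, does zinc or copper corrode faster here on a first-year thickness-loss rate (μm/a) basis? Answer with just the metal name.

zinc

zinc: temperature factor f = +0.038·(-16.1) = -0.6118
  Pd branch = 0.0129·Pd^0.44·e^(0.046·RH+f) = 1.928 μm/a
  Cl⁻ term: 0.0175·521.4^0.57·exp(0.008·86+0.085·-6.1) = 0.7336
  sum: 1.928 + 0.7336 → r_corr = 2.662 μm/a
copper: f(T) = +0.126·(T−10) [T≤10 °C] = -2.0286
  SO₂ term: 0.0053·43.8^0.26·exp(0.059·86-2.0286) = 0.2976
  Cl⁻ term: 0.01025·521.4^0.27·exp(0.036·86+0.049·-6.1) = 0.9102
  r_corr = 0.2976 + 0.9102 = 1.208 μm/a
Ordering by μm/a: zinc (2.66) > copper (1.21)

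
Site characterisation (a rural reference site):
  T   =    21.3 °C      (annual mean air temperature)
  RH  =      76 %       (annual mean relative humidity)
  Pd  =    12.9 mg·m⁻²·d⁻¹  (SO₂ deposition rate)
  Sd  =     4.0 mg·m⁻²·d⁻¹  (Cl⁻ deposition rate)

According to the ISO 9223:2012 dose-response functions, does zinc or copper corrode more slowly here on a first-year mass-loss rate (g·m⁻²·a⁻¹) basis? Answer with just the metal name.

zinc

zinc: T>10 °C ⇒ hinge -0.071·(21.3−10) = -0.8023
  SO₂ term: 0.0129·12.9^0.44·exp(0.046·76-0.8023) = 0.5876
  Sd branch = 0.0175·Sd^0.57·e^(0.008·RH+0.085·T) = 0.4331 μm/a
  r_corr = 0.5876 + 0.4331 = 1.021 μm/a
  mass loss = 1.021 μm/a × 7.14 g/cm³ = 7.288 g·m⁻²·a⁻¹
copper: temperature factor f = -0.080·(11.3) = -0.9040
  SO₂ term: 0.0053·12.9^0.26·exp(0.059·76-0.9040) = 0.3697
  Sd branch = 0.01025·Sd^0.27·e^(0.036·RH+0.049·T) = 0.6528 μm/a
  sum: 0.3697 + 0.6528 → r_corr = 1.022 μm/a
  mass loss = 1.022 μm/a × 8.96 g/cm³ = 9.161 g·m⁻²·a⁻¹
Ordering by g·m⁻²·a⁻¹: copper (9.16) > zinc (7.29)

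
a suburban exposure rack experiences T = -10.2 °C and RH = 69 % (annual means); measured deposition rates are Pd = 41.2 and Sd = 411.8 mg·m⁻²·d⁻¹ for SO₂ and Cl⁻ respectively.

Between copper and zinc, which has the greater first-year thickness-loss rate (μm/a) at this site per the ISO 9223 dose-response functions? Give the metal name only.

copper: T≤10 °C ⇒ hinge +0.126·(-10.2−10) = -2.5452
  sulphur-dioxide contribution → 0.06409 μm/a
  chloride contribution → 0.3788 μm/a
  total first-year rate 0.4429 μm/a
zinc: temperature factor f = +0.038·(-20.2) = -0.7676
  sulphur-dioxide contribution → 0.7349 μm/a
  chloride contribution → 0.395 μm/a
  total first-year rate 1.13 μm/a
Ordering by μm/a: zinc (1.13) > copper (0.443)

zinc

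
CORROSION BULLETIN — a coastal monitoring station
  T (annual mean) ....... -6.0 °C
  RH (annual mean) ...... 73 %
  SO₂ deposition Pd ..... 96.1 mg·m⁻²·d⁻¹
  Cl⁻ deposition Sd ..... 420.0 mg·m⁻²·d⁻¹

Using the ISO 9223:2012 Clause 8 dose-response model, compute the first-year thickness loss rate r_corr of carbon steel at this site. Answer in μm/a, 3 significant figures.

carbon steel: T≤10 °C ⇒ hinge +0.150·(-6.0−10) = -2.4000
  Pd branch = 1.77·Pd^0.52·e^(0.02·RH+f) = 7.426 μm/a
  Sd branch = 0.102·Sd^0.62·e^(0.033·RH+0.04·T) = 37.76 μm/a
  r_corr = 7.426 + 37.76 = 45.18 μm/a

r_corr = 45.2 μm/a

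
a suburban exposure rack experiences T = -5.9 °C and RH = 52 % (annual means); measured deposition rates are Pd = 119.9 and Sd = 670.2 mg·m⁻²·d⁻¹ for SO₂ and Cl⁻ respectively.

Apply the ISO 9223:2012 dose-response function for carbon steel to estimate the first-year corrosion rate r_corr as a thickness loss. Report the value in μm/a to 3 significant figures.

r_corr = 30.9 μm/a

carbon steel: f(T) = +0.150·(T−10) [T≤10 °C] = -2.3850
  sulphur-dioxide contribution → 5.557 μm/a
  chloride contribution → 25.33 μm/a
  total first-year rate 30.89 μm/a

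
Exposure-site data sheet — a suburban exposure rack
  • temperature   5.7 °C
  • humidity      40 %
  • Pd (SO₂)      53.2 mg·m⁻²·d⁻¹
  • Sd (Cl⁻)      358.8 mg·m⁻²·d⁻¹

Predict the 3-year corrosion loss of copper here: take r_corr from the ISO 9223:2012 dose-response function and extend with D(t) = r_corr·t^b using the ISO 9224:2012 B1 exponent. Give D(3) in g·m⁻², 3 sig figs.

copper: f(T) = +0.126·(T−10) [T≤10 °C] = -0.5418
  Pd branch = 0.0053·Pd^0.26·e^(0.059·RH+f) = 0.09176 μm/a
  Cl⁻ term: 0.01025·358.8^0.27·exp(0.036·40+0.049·5.7) = 0.28
  sum: 0.09176 + 0.28 → r_corr = 0.3718 μm/a
ISO 9224: D(t) = r_corr · t^b with b = 0.667 (copper, B1)
  D(3) = 0.3718 × 3^0.667 = 0.3718 × 2.081 = 0.7737 μm
  Mass loss = 0.7737 μm × 8.96 g/cm³ = 6.932 g·m⁻²

D(3) = 6.93 g·m⁻²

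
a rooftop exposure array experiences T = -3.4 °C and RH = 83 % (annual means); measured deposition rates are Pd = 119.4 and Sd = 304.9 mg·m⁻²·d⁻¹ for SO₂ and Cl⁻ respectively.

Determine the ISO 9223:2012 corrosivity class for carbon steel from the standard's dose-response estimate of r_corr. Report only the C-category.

carbon steel: f(T) = +0.150·(T−10) [T≤10 °C] = -2.0100
  sulphur-dioxide contribution → 15 μm/a
  chloride contribution → 47.78 μm/a
  ⇒ r_corr(carbon steel) = 62.78 μm/a
ISO 9223 Table 2 (carbon steel): 50 < 62.8 ≤ 80 μm/a ⇒ C4

C4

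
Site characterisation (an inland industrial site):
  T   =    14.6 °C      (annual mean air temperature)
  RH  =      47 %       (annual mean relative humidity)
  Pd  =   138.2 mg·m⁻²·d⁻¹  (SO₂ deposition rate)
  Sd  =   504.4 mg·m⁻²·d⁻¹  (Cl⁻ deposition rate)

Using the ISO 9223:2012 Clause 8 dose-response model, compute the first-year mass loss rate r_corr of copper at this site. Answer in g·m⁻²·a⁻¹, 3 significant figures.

copper: T>10 °C ⇒ hinge -0.080·(14.6−10) = -0.3680
  SO₂ term: 0.0053·138.2^0.26·exp(0.059·47-0.3680) = 0.2115
  Sd branch = 0.01025·Sd^0.27·e^(0.036·RH+0.049·T) = 0.6109 μm/a
  r_corr = 0.2115 + 0.6109 = 0.8224 μm/a
Convert to mass loss: 0.8224 μm/a × 8.96 g/cm³ = 7.369 g·m⁻²·a⁻¹

r_corr = 7.37 g·m⁻²·a⁻¹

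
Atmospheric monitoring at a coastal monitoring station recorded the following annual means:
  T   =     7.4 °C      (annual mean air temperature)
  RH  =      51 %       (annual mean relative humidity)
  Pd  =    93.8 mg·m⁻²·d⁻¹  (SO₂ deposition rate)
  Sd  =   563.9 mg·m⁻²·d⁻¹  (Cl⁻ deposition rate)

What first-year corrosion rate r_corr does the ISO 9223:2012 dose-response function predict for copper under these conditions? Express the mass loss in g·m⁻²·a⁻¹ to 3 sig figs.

copper: f(T) = +0.126·(T−10) [T≤10 °C] = -0.3276
  sulphur-dioxide contribution → 0.2521 μm/a
  chloride contribution → 0.511 μm/a
  total first-year rate 0.7631 μm/a
Convert to mass loss: 0.7631 μm/a × 8.96 g/cm³ = 6.837 g·m⁻²·a⁻¹

r_corr = 6.84 g·m⁻²·a⁻¹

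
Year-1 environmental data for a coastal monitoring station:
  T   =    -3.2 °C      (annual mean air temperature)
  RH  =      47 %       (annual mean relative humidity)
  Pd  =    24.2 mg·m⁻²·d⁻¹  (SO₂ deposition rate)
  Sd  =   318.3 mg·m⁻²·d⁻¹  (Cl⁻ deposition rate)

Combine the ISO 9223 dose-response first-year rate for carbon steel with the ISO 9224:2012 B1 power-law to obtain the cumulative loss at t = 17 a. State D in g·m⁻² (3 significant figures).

D(17) = 634 g·m⁻²

carbon steel: f(T) = +0.150·(T−10) [T≤10 °C] = -1.9800
  SO₂ term: 1.77·24.2^0.52·exp(0.02·47-1.9800) = 3.28
  Sd branch = 0.102·Sd^0.62·e^(0.033·RH+0.04·T) = 15.08 μm/a
  sum: 3.28 + 15.08 → r_corr = 18.36 μm/a
Long-term exponent b (ISO 9224 Table 2, B1) = 0.523
  D(17) = 18.36 × 17^0.523 = 18.36 × 4.401 = 80.79 μm
  Mass loss = 80.79 μm × 7.85 g/cm³ = 634.2 g·m⁻²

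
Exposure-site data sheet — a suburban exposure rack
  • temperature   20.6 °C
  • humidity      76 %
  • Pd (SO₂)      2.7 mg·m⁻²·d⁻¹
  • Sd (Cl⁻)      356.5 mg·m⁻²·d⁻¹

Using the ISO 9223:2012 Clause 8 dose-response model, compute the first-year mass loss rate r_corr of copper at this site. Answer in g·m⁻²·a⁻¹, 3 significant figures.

copper: f(T) = -0.080·(T−10) [T>10 °C] = -0.8480
  Pd branch = 0.0053·Pd^0.26·e^(0.059·RH+f) = 0.2603 μm/a
  Cl⁻ term: 0.01025·356.5^0.27·exp(0.036·76+0.049·20.6) = 2.12
  sum: 0.2603 + 2.12 → r_corr = 2.381 μm/a
Convert to mass loss: 2.381 μm/a × 8.96 g/cm³ = 21.33 g·m⁻²·a⁻¹

r_corr = 21.3 g·m⁻²·a⁻¹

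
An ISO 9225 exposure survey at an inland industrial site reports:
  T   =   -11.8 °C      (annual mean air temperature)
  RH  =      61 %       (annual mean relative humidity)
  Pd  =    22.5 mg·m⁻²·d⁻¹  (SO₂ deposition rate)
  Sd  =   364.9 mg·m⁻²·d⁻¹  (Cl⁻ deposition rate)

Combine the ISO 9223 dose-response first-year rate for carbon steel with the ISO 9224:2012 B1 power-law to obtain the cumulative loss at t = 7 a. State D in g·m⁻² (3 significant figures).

D(7) = 426 g·m⁻²

carbon steel: T≤10 °C ⇒ hinge +0.150·(-11.8−10) = -3.2700
  sulphur-dioxide contribution → 1.15 μm/a
  chloride contribution → 18.47 μm/a
  ⇒ r_corr(carbon steel) = 19.62 μm/a
Power-law: D(7) = r_corr · 7^0.523
  D(7) = 19.62 × 7^0.523 = 19.62 × 2.767 = 54.28 μm
  Mass loss = 54.28 μm × 7.85 g/cm³ = 426.1 g·m⁻²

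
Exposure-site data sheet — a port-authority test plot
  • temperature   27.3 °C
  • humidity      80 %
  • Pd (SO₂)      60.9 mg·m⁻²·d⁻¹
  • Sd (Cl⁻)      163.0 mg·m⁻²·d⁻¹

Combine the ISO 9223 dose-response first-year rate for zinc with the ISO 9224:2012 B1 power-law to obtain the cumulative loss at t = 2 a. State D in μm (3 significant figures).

D(2) = 12.4 μm

zinc: f(T) = -0.071·(T−10) [T>10 °C] = -1.2283
  sulphur-dioxide contribution → 0.9132 μm/a
  chloride contribution → 6.162 μm/a
  ⇒ r_corr(zinc) = 7.075 μm/a
Power-law: D(2) = r_corr · 2^0.813
  D(2) = 7.075 × 2^0.813 = 7.075 × 1.757 = 12.43 μm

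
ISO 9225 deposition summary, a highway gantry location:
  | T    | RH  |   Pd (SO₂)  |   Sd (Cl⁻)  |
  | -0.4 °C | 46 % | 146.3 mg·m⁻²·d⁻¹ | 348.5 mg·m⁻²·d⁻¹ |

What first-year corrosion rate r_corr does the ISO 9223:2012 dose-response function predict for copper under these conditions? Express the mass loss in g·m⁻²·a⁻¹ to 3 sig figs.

copper: T≤10 °C ⇒ hinge +0.126·(-0.4−10) = -1.3104
  Pd branch = 0.0053·Pd^0.26·e^(0.059·RH+f) = 0.07885 μm/a
  Cl⁻ term: 0.01025·348.5^0.27·exp(0.036·46+0.049·-0.4) = 0.2557
  sum: 0.07885 + 0.2557 → r_corr = 0.3346 μm/a
Convert to mass loss: 0.3346 μm/a × 8.96 g/cm³ = 2.998 g·m⁻²·a⁻¹

r_corr = 3.00 g·m⁻²·a⁻¹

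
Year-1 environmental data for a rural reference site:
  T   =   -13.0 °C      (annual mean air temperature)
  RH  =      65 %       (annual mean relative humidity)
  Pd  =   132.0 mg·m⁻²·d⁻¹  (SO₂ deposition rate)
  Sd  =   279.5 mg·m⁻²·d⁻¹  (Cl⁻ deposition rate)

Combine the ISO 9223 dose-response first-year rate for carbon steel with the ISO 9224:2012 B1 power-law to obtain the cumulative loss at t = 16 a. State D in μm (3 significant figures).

carbon steel: f(T) = +0.150·(T−10) [T≤10 °C] = -3.4500
  sulphur-dioxide contribution → 2.612 μm/a
  chloride contribution → 17.02 μm/a
  ⇒ r_corr(carbon steel) = 19.64 μm/a
ISO 9224: D(t) = r_corr · t^b with b = 0.523 (carbon steel, B1)
  D(16) = 19.64 × 16^0.523 = 19.64 × 4.263 = 83.72 μm

D(16) = 83.7 μm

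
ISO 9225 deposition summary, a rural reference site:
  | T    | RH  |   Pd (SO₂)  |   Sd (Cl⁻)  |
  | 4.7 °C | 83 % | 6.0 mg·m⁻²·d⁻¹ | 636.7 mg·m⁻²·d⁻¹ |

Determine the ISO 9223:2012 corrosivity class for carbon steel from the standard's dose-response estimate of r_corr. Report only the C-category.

C5

carbon steel: f(T) = +0.150·(T−10) [T≤10 °C] = -0.7950
  sulphur-dioxide contribution → 10.67 μm/a
  chloride contribution → 104.3 μm/a
  ⇒ r_corr(carbon steel) = 115 μm/a
115 μm/a falls in (80, 200] for carbon steel → category C5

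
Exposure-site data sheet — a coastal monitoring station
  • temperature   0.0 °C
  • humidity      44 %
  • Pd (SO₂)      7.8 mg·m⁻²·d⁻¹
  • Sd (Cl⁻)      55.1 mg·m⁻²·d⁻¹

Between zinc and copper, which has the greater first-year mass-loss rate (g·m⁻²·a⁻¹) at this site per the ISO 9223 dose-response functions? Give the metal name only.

zinc

zinc: f(T) = +0.038·(T−10) [T≤10 °C] = -0.3800
  SO₂ term: 0.0129·7.8^0.44·exp(0.046·44-0.3800) = 0.1649
  Sd branch = 0.0175·Sd^0.57·e^(0.008·RH+0.085·T) = 0.2445 μm/a
  r_corr = 0.1649 + 0.2445 = 0.4094 μm/a
  mass loss = 0.4094 μm/a × 7.14 g/cm³ = 2.923 g·m⁻²·a⁻¹
copper: f(T) = +0.126·(T−10) [T≤10 °C] = -1.2600
  SO₂ term: 0.0053·7.8^0.26·exp(0.059·44-1.2600) = 0.03439
  Cl⁻ term: 0.01025·55.1^0.27·exp(0.036·44+0.049·0.0) = 0.1475
  sum: 0.03439 + 0.1475 → r_corr = 0.1819 μm/a
  mass loss = 0.1819 μm/a × 8.96 g/cm³ = 1.63 g·m⁻²·a⁻¹
Ordering by g·m⁻²·a⁻¹: zinc (2.92) > copper (1.63)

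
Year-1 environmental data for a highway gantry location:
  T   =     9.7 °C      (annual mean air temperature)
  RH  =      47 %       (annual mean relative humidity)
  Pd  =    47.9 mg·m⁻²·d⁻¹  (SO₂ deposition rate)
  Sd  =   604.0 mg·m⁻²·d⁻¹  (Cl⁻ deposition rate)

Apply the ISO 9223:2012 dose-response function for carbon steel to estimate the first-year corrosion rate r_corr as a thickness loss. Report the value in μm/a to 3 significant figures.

carbon steel: temperature factor f = +0.150·(-0.3) = -0.0450
  SO₂ term: 1.77·47.9^0.52·exp(0.02·47-0.0450) = 32.39
  Sd branch = 0.102·Sd^0.62·e^(0.033·RH+0.04·T) = 37.58 μm/a
  sum: 32.39 + 37.58 → r_corr = 69.97 μm/a

r_corr = 70.0 μm/a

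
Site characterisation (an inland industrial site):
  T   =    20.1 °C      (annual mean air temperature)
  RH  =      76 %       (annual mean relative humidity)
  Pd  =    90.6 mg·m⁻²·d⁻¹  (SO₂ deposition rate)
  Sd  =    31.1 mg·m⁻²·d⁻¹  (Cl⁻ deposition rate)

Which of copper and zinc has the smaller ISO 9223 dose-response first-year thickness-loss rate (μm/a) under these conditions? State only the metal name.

copper

copper: T>10 °C ⇒ hinge -0.080·(20.1−10) = -0.8080
  SO₂ term: 0.0053·90.6^0.26·exp(0.059·76-0.8080) = 0.6755
  Sd branch = 0.01025·Sd^0.27·e^(0.036·RH+0.049·T) = 1.071 μm/a
  sum: 0.6755 + 1.071 → r_corr = 1.746 μm/a
zinc: f(T) = -0.071·(T−10) [T>10 °C] = -0.7171
  Pd branch = 0.0129·Pd^0.44·e^(0.046·RH+f) = 1.509 μm/a
  Sd branch = 0.0175·Sd^0.57·e^(0.008·RH+0.085·T) = 1.259 μm/a
  r_corr = 1.509 + 1.259 = 2.767 μm/a
Ordering by μm/a: zinc (2.77) > copper (1.75)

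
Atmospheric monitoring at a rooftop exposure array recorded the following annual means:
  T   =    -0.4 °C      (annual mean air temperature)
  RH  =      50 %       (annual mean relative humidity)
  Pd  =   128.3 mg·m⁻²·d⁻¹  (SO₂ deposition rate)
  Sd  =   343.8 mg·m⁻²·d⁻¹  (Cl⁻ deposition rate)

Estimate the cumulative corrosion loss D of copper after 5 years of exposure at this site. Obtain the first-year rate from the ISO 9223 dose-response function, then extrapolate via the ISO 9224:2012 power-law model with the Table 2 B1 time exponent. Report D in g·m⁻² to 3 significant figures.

D(5) = 10.2 g·m⁻²

copper: T≤10 °C ⇒ hinge +0.126·(-0.4−10) = -1.3104
  SO₂ term: 0.0053·128.3^0.26·exp(0.059·50-1.3104) = 0.09649
  Cl⁻ term: 0.01025·343.8^0.27·exp(0.036·50+0.049·-0.4) = 0.2943
  sum: 0.09649 + 0.2943 → r_corr = 0.3908 μm/a
Power-law: D(5) = r_corr · 5^0.667
  D(5) = 0.3908 × 5^0.667 = 0.3908 × 2.926 = 1.143 μm
  Mass loss = 1.143 μm × 8.96 g/cm³ = 10.24 g·m⁻²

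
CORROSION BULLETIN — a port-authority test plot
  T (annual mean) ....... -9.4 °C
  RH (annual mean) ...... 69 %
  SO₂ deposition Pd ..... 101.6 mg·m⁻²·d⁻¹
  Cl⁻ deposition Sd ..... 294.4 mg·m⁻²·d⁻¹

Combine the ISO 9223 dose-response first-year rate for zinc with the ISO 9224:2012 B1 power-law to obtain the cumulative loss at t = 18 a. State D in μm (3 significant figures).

zinc: temperature factor f = +0.038·(-19.4) = -0.7372
  SO₂ term: 0.0129·101.6^0.44·exp(0.046·69-0.7372) = 1.127
  Cl⁻ term: 0.0175·294.4^0.57·exp(0.008·69+0.085·-9.4) = 0.3492
  r_corr = 1.127 + 0.3492 = 1.476 μm/a
ISO 9224: D(t) = r_corr · t^b with b = 0.813 (zinc, B1)
  D(18) = 1.476 × 18^0.813 = 1.476 × 10.48 = 15.48 μm

D(18) = 15.5 μm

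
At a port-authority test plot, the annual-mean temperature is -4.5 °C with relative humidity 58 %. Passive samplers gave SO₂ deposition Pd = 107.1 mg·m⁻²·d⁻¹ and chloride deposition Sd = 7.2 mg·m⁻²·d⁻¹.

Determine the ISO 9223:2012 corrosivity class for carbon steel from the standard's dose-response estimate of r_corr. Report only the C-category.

carbon steel: f(T) = +0.150·(T−10) [T≤10 °C] = -2.1750
  sulphur-dioxide contribution → 7.289 μm/a
  chloride contribution → 1.964 μm/a
  total first-year rate 9.253 μm/a
ISO 9223 Table 2 (carbon steel): 1.3 < 9.25 ≤ 25 μm/a ⇒ C2

C2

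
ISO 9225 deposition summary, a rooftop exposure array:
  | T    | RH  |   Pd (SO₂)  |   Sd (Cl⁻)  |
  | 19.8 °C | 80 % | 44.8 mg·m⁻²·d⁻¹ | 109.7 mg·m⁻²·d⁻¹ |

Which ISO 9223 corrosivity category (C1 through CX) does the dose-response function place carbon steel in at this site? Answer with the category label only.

carbon steel: temperature factor f = -0.054·(9.8) = -0.5292
  sulphur-dioxide contribution → 37.3 μm/a
  chloride contribution → 58.08 μm/a
  ⇒ r_corr(carbon steel) = 95.38 μm/a
ISO 9223 Table 2 (carbon steel): 80 < 95.4 ≤ 200 μm/a ⇒ C5

C5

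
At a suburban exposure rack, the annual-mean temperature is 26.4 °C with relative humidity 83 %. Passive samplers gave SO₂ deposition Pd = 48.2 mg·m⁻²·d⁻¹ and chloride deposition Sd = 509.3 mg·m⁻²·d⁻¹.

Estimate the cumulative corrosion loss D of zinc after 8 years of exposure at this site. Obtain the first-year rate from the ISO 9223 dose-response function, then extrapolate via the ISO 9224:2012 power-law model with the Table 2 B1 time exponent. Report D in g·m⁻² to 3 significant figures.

zinc: T>10 °C ⇒ hinge -0.071·(26.4−10) = -1.1644
  sulphur-dioxide contribution → 1.008 μm/a
  chloride contribution → 11.19 μm/a
  total first-year rate 12.2 μm/a
Long-term exponent b (ISO 9224 Table 2, B1) = 0.813
  D(8) = 12.2 × 8^0.813 = 12.2 × 5.423 = 66.16 μm
  Mass loss = 66.16 μm × 7.14 g/cm³ = 472.4 g·m⁻²

D(8) = 472 g·m⁻²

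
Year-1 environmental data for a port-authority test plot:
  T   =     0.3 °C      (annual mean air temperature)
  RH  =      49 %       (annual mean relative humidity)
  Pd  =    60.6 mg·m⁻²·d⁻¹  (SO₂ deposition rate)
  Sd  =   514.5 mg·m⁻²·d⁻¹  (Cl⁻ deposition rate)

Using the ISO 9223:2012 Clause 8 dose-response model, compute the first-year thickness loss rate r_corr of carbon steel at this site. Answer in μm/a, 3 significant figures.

carbon steel: T≤10 °C ⇒ hinge +0.150·(0.3−10) = -1.4550
  sulphur-dioxide contribution → 9.302 μm/a
  chloride contribution → 24.95 μm/a
  total first-year rate 34.25 μm/a

r_corr = 34.3 μm/a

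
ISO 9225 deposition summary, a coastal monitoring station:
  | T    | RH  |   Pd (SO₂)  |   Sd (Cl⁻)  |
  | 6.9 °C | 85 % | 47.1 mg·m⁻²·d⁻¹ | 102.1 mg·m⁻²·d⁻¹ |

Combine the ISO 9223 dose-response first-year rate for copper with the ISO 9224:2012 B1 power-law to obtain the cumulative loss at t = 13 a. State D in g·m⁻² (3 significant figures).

D(13) = 126 g·m⁻²

copper: T≤10 °C ⇒ hinge +0.126·(6.9−10) = -0.3906
  Pd branch = 0.0053·Pd^0.26·e^(0.059·RH+f) = 1.471 μm/a
  Sd branch = 0.01025·Sd^0.27·e^(0.036·RH+0.049·T) = 1.069 μm/a
  sum: 1.471 + 1.069 → r_corr = 2.54 μm/a
ISO 9224: D(t) = r_corr · t^b with b = 0.667 (copper, B1)
  D(13) = 2.54 × 13^0.667 = 2.54 × 5.534 = 14.05 μm
  Mass loss = 14.05 μm × 8.96 g/cm³ = 125.9 g·m⁻²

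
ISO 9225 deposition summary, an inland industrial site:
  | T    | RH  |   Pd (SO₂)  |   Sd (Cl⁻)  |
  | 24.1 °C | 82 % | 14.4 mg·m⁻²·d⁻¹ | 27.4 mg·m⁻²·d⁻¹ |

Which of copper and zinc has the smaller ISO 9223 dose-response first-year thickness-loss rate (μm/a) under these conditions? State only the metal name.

copper

copper: f(T) = -0.080·(T−10) [T>10 °C] = -1.1280
  SO₂ term: 0.0053·14.4^0.26·exp(0.059·82-1.1280) = 0.4332
  Sd branch = 0.01025·Sd^0.27·e^(0.036·RH+0.049·T) = 1.562 μm/a
  r_corr = 0.4332 + 1.562 = 1.996 μm/a
zinc: f(T) = -0.071·(T−10) [T>10 °C] = -1.0011
  SO₂ term: 0.0129·14.4^0.44·exp(0.046·82-1.0011) = 0.6663
  Cl⁻ term: 0.0175·27.4^0.57·exp(0.008·82+0.085·24.1) = 1.726
  r_corr = 0.6663 + 1.726 = 2.393 μm/a
Ordering by μm/a: zinc (2.39) > copper (2)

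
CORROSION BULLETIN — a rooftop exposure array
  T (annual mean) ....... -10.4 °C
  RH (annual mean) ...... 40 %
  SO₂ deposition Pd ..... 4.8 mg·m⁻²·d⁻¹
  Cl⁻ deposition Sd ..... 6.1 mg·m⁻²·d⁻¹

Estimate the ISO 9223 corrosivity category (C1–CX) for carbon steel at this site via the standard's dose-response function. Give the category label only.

carbon steel: f(T) = +0.150·(T−10) [T≤10 °C] = -3.0600
  SO₂ term: 1.77·4.8^0.52·exp(0.02·40-3.0600) = 0.4176
  Sd branch = 0.102·Sd^0.62·e^(0.033·RH+0.04·T) = 0.7729 μm/a
  r_corr = 0.4176 + 0.7729 = 1.19 μm/a
1.19 μm/a falls in (0, 1.3] for carbon steel → category C1

C1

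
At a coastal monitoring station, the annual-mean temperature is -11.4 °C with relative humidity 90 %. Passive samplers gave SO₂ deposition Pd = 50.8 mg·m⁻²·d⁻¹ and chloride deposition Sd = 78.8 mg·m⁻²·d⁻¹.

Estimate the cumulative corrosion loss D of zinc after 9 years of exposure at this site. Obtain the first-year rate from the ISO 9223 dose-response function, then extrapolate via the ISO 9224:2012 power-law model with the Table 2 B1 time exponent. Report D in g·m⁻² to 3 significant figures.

zinc: temperature factor f = +0.038·(-21.4) = -0.8132
  Pd branch = 0.0129·Pd^0.44·e^(0.046·RH+f) = 2.023 μm/a
  Cl⁻ term: 0.0175·78.8^0.57·exp(0.008·90+0.085·-11.4) = 0.1644
  sum: 2.023 + 0.1644 → r_corr = 2.187 μm/a
Power-law: D(9) = r_corr · 9^0.813
  D(9) = 2.187 × 9^0.813 = 2.187 × 5.968 = 13.05 μm
  Mass loss = 13.05 μm × 7.14 g/cm³ = 93.2 g·m⁻²

D(9) = 93.2 g·m⁻²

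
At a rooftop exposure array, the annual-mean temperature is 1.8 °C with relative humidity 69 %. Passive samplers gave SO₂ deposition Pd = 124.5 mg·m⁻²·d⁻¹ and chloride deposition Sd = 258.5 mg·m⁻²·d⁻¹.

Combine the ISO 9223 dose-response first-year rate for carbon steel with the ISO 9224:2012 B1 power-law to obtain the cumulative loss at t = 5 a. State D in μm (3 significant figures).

D(5) = 136 μm

carbon steel: temperature factor f = +0.150·(-8.2) = -1.2300
  Pd branch = 1.77·Pd^0.52·e^(0.02·RH+f) = 25.27 μm/a
  Cl⁻ term: 0.102·258.5^0.62·exp(0.033·69+0.04·1.8) = 33.46
  r_corr = 25.27 + 33.46 = 58.73 μm/a
Long-term exponent b (ISO 9224 Table 2, B1) = 0.523
  D(5) = 58.73 × 5^0.523 = 58.73 × 2.32 = 136.3 μm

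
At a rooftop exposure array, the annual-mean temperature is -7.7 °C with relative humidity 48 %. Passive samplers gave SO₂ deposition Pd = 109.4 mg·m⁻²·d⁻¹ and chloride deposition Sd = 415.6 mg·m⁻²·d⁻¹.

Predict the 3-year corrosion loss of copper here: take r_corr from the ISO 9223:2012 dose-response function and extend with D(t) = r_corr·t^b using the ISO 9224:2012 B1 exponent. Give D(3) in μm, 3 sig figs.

copper: f(T) = +0.126·(T−10) [T≤10 °C] = -2.2302
  sulphur-dioxide contribution → 0.03279 μm/a
  chloride contribution → 0.2015 μm/a
  total first-year rate 0.2343 μm/a
ISO 9224: D(t) = r_corr · t^b with b = 0.667 (copper, B1)
  D(3) = 0.2343 × 3^0.667 = 0.2343 × 2.081 = 0.4876 μm

D(3) = 0.488 μm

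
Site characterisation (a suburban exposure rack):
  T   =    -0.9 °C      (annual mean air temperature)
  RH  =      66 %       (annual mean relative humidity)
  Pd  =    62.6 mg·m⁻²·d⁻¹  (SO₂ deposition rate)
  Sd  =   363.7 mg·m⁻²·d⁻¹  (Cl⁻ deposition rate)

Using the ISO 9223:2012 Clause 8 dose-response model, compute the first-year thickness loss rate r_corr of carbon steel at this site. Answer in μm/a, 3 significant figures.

carbon steel: T≤10 °C ⇒ hinge +0.150·(-0.9−10) = -1.6350
  SO₂ term: 1.77·62.6^0.52·exp(0.02·66-1.6350) = 11.1
  Sd branch = 0.102·Sd^0.62·e^(0.033·RH+0.04·T) = 33.61 μm/a
  sum: 11.1 + 33.61 → r_corr = 44.72 μm/a

r_corr = 44.7 μm/a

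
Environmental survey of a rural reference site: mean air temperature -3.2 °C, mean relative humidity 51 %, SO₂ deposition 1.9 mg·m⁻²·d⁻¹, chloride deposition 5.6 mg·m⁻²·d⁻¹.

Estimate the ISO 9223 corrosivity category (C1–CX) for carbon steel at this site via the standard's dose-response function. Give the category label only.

C2

carbon steel: f(T) = +0.150·(T−10) [T≤10 °C] = -1.9800
  sulphur-dioxide contribution → 0.9462 μm/a
  chloride contribution → 1.405 μm/a
  ⇒ r_corr(carbon steel) = 2.352 μm/a
ISO 9223 Table 2 (carbon steel): 1.3 < 2.35 ≤ 25 μm/a ⇒ C2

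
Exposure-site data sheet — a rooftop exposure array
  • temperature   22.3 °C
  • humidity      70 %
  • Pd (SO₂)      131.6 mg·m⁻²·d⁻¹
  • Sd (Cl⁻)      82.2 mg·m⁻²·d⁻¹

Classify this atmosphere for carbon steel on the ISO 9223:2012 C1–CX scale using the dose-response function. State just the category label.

carbon steel: T>10 °C ⇒ hinge -0.054·(22.3−10) = -0.6642
  sulphur-dioxide contribution → 46.72 μm/a
  chloride contribution → 38.59 μm/a
  ⇒ r_corr(carbon steel) = 85.31 μm/a
85.3 μm/a falls in (80, 200] for carbon steel → category C5

C5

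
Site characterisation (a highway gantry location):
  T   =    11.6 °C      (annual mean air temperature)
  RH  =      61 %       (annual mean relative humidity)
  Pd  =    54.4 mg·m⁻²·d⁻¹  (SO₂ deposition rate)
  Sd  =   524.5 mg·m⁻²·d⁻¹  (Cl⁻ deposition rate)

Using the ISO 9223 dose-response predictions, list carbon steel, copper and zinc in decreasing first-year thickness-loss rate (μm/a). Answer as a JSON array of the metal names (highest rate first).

["carbon steel", "zinc", "copper"]

carbon steel: temperature factor f = -0.054·(1.6) = -0.0864
  SO₂ term: 1.77·54.4^0.52·exp(0.02·61-0.0864) = 43.93
  Sd branch = 0.102·Sd^0.62·e^(0.033·RH+0.04·T) = 58.96 μm/a
  sum: 43.93 + 58.96 → r_corr = 102.9 μm/a
copper: T>10 °C ⇒ hinge -0.080·(11.6−10) = -0.1280
  SO₂ term: 0.0053·54.4^0.26·exp(0.059·61-0.1280) = 0.4819
  Cl⁻ term: 0.01025·524.5^0.27·exp(0.036·61+0.049·11.6) = 0.8823
  sum: 0.4819 + 0.8823 → r_corr = 1.364 μm/a
zinc: T>10 °C ⇒ hinge -0.071·(11.6−10) = -0.1136
  SO₂ term: 0.0129·54.4^0.44·exp(0.046·61-0.1136) = 1.105
  Cl⁻ term: 0.0175·524.5^0.57·exp(0.008·61+0.085·11.6) = 2.713
  sum: 1.105 + 2.713 → r_corr = 3.818 μm/a
Ordering by μm/a: carbon steel (103) > zinc (3.82) > copper (1.36)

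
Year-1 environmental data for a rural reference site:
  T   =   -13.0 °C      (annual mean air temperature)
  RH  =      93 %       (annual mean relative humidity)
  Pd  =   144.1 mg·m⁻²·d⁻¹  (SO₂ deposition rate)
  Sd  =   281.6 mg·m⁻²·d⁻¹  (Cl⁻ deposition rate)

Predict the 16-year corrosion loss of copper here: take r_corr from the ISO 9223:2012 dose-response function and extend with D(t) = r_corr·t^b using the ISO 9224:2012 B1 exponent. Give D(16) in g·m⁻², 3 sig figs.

copper: temperature factor f = +0.126·(-23.0) = -2.8980
  SO₂ term: 0.0053·144.1^0.26·exp(0.059·93-2.8980) = 0.257
  Sd branch = 0.01025·Sd^0.27·e^(0.036·RH+0.049·T) = 0.7071 μm/a
  r_corr = 0.257 + 0.7071 = 0.9641 μm/a
Power-law: D(16) = r_corr · 16^0.667
  D(16) = 0.9641 × 16^0.667 = 0.9641 × 6.355 = 6.127 μm
  Mass loss = 6.127 μm × 8.96 g/cm³ = 54.9 g·m⁻²

D(16) = 54.9 g·m⁻²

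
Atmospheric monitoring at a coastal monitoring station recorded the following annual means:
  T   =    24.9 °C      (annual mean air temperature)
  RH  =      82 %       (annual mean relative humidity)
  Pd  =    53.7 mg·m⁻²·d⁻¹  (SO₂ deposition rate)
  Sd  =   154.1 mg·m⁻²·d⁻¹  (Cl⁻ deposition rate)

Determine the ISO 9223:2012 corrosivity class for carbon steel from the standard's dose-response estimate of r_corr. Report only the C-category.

carbon steel: f(T) = -0.054·(T−10) [T>10 °C] = -0.8046
  Pd branch = 1.77·Pd^0.52·e^(0.02·RH+f) = 32.39 μm/a
  Cl⁻ term: 0.102·154.1^0.62·exp(0.033·82+0.04·24.9) = 93.93
  r_corr = 32.39 + 93.93 = 126.3 μm/a
126 μm/a falls in (80, 200] for carbon steel → category C5

C5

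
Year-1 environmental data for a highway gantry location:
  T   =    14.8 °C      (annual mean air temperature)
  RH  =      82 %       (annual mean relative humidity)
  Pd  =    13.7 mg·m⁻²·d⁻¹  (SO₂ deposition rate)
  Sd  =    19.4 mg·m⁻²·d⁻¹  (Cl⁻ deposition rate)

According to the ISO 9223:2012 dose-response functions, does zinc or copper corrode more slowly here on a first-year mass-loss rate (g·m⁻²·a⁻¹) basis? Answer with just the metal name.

zinc

zinc: T>10 °C ⇒ hinge -0.071·(14.8−10) = -0.3408
  SO₂ term: 0.0129·13.7^0.44·exp(0.046·82-0.3408) = 1.262
  Cl⁻ term: 0.0175·19.4^0.57·exp(0.008·82+0.085·14.8) = 0.6432
  r_corr = 1.262 + 0.6432 = 1.905 μm/a
  mass loss = 1.905 μm/a × 7.14 g/cm³ = 13.6 g·m⁻²·a⁻¹
copper: temperature factor f = -0.080·(4.8) = -0.3840
  Pd branch = 0.0053·Pd^0.26·e^(0.059·RH+f) = 0.8999 μm/a
  Cl⁻ term: 0.01025·19.4^0.27·exp(0.036·82+0.049·14.8) = 0.9024
  r_corr = 0.8999 + 0.9024 = 1.802 μm/a
  mass loss = 1.802 μm/a × 8.96 g/cm³ = 16.15 g·m⁻²·a⁻¹
Ordering by g·m⁻²·a⁻¹: copper (16.1) > zinc (13.6)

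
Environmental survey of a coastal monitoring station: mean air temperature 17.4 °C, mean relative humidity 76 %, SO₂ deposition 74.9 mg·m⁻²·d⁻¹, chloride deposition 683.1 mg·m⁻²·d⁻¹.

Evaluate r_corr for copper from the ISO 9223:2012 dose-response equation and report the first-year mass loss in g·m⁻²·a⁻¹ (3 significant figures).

r_corr = 26.5 g·m⁻²·a⁻¹

copper: f(T) = -0.080·(T−10) [T>10 °C] = -0.5920
  SO₂ term: 0.0053·74.9^0.26·exp(0.059·76-0.5920) = 0.7978
  Cl⁻ term: 0.01025·683.1^0.27·exp(0.036·76+0.049·17.4) = 2.16
  r_corr = 0.7978 + 2.16 = 2.958 μm/a
Convert to mass loss: 2.958 μm/a × 8.96 g/cm³ = 26.51 g·m⁻²·a⁻¹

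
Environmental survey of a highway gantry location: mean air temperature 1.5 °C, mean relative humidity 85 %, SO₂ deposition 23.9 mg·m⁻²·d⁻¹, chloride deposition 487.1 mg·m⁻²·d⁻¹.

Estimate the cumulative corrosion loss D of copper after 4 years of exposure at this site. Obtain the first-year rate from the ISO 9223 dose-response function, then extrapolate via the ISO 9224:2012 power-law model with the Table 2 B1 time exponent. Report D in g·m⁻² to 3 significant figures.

copper: f(T) = +0.126·(T−10) [T≤10 °C] = -1.0710
  sulphur-dioxide contribution → 0.6245 μm/a
  chloride contribution → 1.251 μm/a
  total first-year rate 1.875 μm/a
Power-law: D(4) = r_corr · 4^0.667
  D(4) = 1.875 × 4^0.667 = 1.875 × 2.521 = 4.728 μm
  Mass loss = 4.728 μm × 8.96 g/cm³ = 42.36 g·m⁻²

D(4) = 42.4 g·m⁻²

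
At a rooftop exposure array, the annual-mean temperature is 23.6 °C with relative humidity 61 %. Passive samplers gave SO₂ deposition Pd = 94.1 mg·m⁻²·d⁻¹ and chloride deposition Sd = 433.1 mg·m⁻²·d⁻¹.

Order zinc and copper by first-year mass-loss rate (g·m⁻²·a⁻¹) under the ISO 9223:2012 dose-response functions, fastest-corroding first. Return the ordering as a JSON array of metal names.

zinc: T>10 °C ⇒ hinge -0.071·(23.6−10) = -0.9656
  Pd branch = 0.0129·Pd^0.44·e^(0.046·RH+f) = 0.6001 μm/a
  Cl⁻ term: 0.0175·433.1^0.57·exp(0.008·61+0.085·23.6) = 6.746
  sum: 0.6001 + 6.746 → r_corr = 7.346 μm/a
  mass loss = 7.346 μm/a × 7.14 g/cm³ = 52.45 g·m⁻²·a⁻¹
copper: T>10 °C ⇒ hinge -0.080·(23.6−10) = -1.0880
  Pd branch = 0.0053·Pd^0.26·e^(0.059·RH+f) = 0.2128 μm/a
  Cl⁻ term: 0.01025·433.1^0.27·exp(0.036·61+0.049·23.6) = 1.508
  r_corr = 0.2128 + 1.508 = 1.721 μm/a
  mass loss = 1.721 μm/a × 8.96 g/cm³ = 15.42 g·m⁻²·a⁻¹
Ordering by g·m⁻²·a⁻¹: zinc (52.4) > copper (15.4)

["zinc", "copper"]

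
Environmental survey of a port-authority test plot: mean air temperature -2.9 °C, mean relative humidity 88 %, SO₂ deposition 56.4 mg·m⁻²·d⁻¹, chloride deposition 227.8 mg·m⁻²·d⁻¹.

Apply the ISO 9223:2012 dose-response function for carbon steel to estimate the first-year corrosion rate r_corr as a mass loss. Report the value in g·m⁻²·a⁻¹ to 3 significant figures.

carbon steel: temperature factor f = +0.150·(-12.9) = -1.9350
  Pd branch = 1.77·Pd^0.52·e^(0.02·RH+f) = 12.1 μm/a
  Sd branch = 0.102·Sd^0.62·e^(0.033·RH+0.04·T) = 47.98 μm/a
  sum: 12.1 + 47.98 → r_corr = 60.08 μm/a
Convert to mass loss: 60.08 μm/a × 7.85 g/cm³ = 471.6 g·m⁻²·a⁻¹

r_corr = 472 g·m⁻²·a⁻¹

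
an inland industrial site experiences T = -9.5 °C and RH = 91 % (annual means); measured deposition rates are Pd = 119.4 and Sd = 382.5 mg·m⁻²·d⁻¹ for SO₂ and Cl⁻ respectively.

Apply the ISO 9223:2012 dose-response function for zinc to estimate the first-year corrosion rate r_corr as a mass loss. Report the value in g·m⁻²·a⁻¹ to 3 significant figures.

r_corr = 27.1 g·m⁻²·a⁻¹

zinc: T≤10 °C ⇒ hinge +0.038·(-9.5−10) = -0.7410
  Pd branch = 0.0129·Pd^0.44·e^(0.046·RH+f) = 3.316 μm/a
  Cl⁻ term: 0.0175·382.5^0.57·exp(0.008·91+0.085·-9.5) = 0.4793
  r_corr = 3.316 + 0.4793 = 3.795 μm/a
Convert to mass loss: 3.795 μm/a × 7.14 g/cm³ = 27.1 g·m⁻²·a⁻¹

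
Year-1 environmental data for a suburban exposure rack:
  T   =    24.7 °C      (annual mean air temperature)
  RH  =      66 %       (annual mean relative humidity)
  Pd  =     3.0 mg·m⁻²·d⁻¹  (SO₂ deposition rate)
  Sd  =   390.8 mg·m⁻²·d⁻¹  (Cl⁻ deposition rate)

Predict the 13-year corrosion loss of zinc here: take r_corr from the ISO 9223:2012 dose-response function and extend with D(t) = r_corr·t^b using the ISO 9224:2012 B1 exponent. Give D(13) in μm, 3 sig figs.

zinc: temperature factor f = -0.071·(14.7) = -1.0437
  sulphur-dioxide contribution → 0.1534 μm/a
  chloride contribution → 7.27 μm/a
  total first-year rate 7.424 μm/a
Power-law: D(13) = r_corr · 13^0.813
  D(13) = 7.424 × 13^0.813 = 7.424 × 8.047 = 59.74 μm

D(13) = 59.7 μm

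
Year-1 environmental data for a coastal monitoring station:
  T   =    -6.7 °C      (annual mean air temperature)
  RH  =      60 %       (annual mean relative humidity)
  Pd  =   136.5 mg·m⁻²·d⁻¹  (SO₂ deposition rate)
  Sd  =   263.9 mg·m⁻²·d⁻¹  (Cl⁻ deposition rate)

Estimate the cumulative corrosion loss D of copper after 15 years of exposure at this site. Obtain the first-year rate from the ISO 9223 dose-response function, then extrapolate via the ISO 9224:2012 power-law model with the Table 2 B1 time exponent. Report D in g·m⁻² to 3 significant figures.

D(15) = 20.1 g·m⁻²

copper: f(T) = +0.126·(T−10) [T≤10 °C] = -2.1042
  Pd branch = 0.0053·Pd^0.26·e^(0.059·RH+f) = 0.07998 μm/a
  Cl⁻ term: 0.01025·263.9^0.27·exp(0.036·60+0.049·-6.7) = 0.2884
  sum: 0.07998 + 0.2884 → r_corr = 0.3684 μm/a
Long-term exponent b (ISO 9224 Table 2, B1) = 0.667
  D(15) = 0.3684 × 15^0.667 = 0.3684 × 6.088 = 2.243 μm
  Mass loss = 2.243 μm × 8.96 g/cm³ = 20.09 g·m⁻²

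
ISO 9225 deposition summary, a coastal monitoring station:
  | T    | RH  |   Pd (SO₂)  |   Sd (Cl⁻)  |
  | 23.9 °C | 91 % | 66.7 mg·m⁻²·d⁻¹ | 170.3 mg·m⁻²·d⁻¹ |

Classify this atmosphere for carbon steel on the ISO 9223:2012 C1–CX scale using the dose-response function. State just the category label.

carbon steel: T>10 °C ⇒ hinge -0.054·(23.9−10) = -0.7506
  Pd branch = 1.77·Pd^0.52·e^(0.02·RH+f) = 45.81 μm/a
  Cl⁻ term: 0.102·170.3^0.62·exp(0.033·91+0.04·23.9) = 129.2
  sum: 45.81 + 129.2 → r_corr = 175 μm/a
Category bounds: 80…200 μm/a bracket r_corr ⇒ C5

C5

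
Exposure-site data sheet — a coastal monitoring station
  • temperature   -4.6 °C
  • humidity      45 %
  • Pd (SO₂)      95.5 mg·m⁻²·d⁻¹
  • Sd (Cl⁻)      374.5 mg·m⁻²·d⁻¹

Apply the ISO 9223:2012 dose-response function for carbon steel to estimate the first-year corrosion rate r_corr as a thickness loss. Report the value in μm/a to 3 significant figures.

r_corr = 20.0 μm/a

carbon steel: temperature factor f = +0.150·(-14.6) = -2.1900
  SO₂ term: 1.77·95.5^0.52·exp(0.02·45-2.1900) = 5.216
  Sd branch = 0.102·Sd^0.62·e^(0.033·RH+0.04·T) = 14.76 μm/a
  r_corr = 5.216 + 14.76 = 19.98 μm/a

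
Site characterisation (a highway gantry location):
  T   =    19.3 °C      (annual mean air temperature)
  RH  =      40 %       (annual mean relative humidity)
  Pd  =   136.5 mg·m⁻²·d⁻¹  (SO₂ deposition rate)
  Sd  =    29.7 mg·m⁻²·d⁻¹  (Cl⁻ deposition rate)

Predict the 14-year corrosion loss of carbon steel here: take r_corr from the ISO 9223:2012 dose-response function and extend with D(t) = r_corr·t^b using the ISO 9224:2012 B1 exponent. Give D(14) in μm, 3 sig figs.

carbon steel: f(T) = -0.054·(T−10) [T>10 °C] = -0.5022
  SO₂ term: 1.77·136.5^0.52·exp(0.02·40-0.5022) = 30.73
  Cl⁻ term: 0.102·29.7^0.62·exp(0.033·40+0.04·19.3) = 6.765
  r_corr = 30.73 + 6.765 = 37.5 μm/a
Long-term exponent b (ISO 9224 Table 2, B1) = 0.523
  D(14) = 37.5 × 14^0.523 = 37.5 × 3.976 = 149.1 μm

D(14) = 149 μm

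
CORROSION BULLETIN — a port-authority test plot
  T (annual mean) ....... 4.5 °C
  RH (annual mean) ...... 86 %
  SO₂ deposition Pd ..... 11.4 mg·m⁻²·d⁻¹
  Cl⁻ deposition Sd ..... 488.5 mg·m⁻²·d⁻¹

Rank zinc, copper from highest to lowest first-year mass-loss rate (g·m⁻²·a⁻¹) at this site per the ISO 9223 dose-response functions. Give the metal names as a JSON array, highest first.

zinc: temperature factor f = +0.038·(-5.5) = -0.2090
  SO₂ term: 0.0129·11.4^0.44·exp(0.046·86-0.2090) = 1.596
  Cl⁻ term: 0.0175·488.5^0.57·exp(0.008·86+0.085·4.5) = 1.74
  sum: 1.596 + 1.74 → r_corr = 3.336 μm/a
  mass loss = 3.336 μm/a × 7.14 g/cm³ = 23.82 g·m⁻²·a⁻¹
copper: f(T) = +0.126·(T−10) [T≤10 °C] = -0.6930
  SO₂ term: 0.0053·11.4^0.26·exp(0.059·86-0.6930) = 0.7975
  Sd branch = 0.01025·Sd^0.27·e^(0.036·RH+0.049·T) = 1.503 μm/a
  r_corr = 0.7975 + 1.503 = 2.301 μm/a
  mass loss = 2.301 μm/a × 8.96 g/cm³ = 20.62 g·m⁻²·a⁻¹
Ordering by g·m⁻²·a⁻¹: zinc (23.8) > copper (20.6)

["zinc", "copper"]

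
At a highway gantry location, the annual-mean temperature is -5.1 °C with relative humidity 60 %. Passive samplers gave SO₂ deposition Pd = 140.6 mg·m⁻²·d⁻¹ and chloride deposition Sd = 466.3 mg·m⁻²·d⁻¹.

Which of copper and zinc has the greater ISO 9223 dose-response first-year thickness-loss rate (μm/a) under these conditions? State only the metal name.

copper: T≤10 °C ⇒ hinge +0.126·(-5.1−10) = -1.9026
  SO₂ term: 0.0053·140.6^0.26·exp(0.059·60-1.9026) = 0.0986
  Cl⁻ term: 0.01025·466.3^0.27·exp(0.036·60+0.049·-5.1) = 0.3638
  sum: 0.0986 + 0.3638 → r_corr = 0.4624 μm/a
zinc: temperature factor f = +0.038·(-15.1) = -0.5738
  SO₂ term: 0.0129·140.6^0.44·exp(0.046·60-0.5738) = 1.012
  Sd branch = 0.0175·Sd^0.57·e^(0.008·RH+0.085·T) = 0.6087 μm/a
  r_corr = 1.012 + 0.6087 = 1.621 μm/a
Ordering by μm/a: zinc (1.62) > copper (0.462)

zinc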